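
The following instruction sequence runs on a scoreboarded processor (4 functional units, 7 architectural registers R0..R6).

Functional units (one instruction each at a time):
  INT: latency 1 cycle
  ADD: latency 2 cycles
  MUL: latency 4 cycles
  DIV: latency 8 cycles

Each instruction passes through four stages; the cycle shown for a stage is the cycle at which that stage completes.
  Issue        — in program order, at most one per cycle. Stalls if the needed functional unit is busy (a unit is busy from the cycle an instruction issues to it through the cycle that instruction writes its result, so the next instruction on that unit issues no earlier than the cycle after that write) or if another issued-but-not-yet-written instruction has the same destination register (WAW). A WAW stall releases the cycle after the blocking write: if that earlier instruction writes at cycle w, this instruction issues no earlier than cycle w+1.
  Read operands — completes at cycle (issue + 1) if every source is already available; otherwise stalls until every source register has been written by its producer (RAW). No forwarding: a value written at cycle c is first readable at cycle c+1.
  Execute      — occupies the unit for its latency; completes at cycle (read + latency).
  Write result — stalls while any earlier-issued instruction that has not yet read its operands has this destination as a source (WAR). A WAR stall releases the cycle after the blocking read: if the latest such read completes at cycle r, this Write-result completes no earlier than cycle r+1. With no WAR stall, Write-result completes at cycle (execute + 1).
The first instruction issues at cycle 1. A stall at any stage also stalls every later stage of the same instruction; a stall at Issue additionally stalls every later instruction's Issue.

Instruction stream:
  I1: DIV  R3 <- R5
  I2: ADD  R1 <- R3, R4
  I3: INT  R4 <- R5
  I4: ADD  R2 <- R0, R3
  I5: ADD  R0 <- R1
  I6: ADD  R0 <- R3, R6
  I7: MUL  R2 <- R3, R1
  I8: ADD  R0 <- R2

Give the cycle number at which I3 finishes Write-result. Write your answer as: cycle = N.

cycle = 13

t=1  I1 issues→DIV
t=2  I1 reads | I2 issues→ADD
t=3  I3 issues→INT
t=4  I3 reads
t=5  I3 exec-done
t=10  I1 exec-done
t=11  I1 writes R3
t=12  I2 reads
t=13  I3 writes R4
t=14  I2 exec-done
t=15  I2 writes R1
t=16  I4 issues→ADD
t=17  I4 reads
t=19  I4 exec-done
t=20  I4 writes R2
t=21  I5 issues→ADD
t=22  I5 reads
t=24  I5 exec-done
t=25  I5 writes R0
t=26  I6 issues→ADD
t=27  I6 reads | I7 issues→MUL
t=28  I7 reads
t=29  I6 exec-done
t=30  I6 writes R0
t=31  I8 issues→ADD
t=32  I7 exec-done
t=33  I7 writes R2
t=34  I8 reads
t=36  I8 exec-done
t=37  I8 writes R0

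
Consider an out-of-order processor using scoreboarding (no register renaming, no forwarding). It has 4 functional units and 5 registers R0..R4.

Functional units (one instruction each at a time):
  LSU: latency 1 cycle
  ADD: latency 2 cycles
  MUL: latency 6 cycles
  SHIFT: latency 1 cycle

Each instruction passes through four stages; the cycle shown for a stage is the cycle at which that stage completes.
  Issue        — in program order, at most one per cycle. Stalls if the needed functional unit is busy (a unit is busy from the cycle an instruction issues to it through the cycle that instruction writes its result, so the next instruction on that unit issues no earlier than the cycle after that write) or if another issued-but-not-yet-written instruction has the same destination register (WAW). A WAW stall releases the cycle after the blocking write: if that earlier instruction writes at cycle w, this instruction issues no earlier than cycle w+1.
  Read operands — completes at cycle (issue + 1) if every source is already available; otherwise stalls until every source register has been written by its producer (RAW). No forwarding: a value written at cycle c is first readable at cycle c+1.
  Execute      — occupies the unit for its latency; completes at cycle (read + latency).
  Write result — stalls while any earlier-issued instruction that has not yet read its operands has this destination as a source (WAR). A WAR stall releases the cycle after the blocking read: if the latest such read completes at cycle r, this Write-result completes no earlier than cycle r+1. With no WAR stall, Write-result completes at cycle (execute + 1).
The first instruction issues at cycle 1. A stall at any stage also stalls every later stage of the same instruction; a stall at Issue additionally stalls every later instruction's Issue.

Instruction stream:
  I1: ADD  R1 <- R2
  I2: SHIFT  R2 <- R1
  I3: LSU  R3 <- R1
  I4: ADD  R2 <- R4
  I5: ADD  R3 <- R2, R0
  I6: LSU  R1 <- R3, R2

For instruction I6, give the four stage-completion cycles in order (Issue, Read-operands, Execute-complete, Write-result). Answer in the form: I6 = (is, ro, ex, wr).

I6 = (15, 19, 20, 21)

  I1 | 1 | 2 | 4 | 5
  I2 | 2 | 6 | 7 | 8   RAW R1: wait I1 write@5
  I3 | 3 | 6 | 7 | 8   RAW R1: wait I1 write@5
  I4 | 9 | 10 | 12 | 13   WAW R2: wait I2 write@8
  I5 | 14 | 15 | 17 | 18   struct: ADD busy until I4 writes@13
  I6 | 15 | 19 | 20 | 21   RAW R3: wait I5 write@18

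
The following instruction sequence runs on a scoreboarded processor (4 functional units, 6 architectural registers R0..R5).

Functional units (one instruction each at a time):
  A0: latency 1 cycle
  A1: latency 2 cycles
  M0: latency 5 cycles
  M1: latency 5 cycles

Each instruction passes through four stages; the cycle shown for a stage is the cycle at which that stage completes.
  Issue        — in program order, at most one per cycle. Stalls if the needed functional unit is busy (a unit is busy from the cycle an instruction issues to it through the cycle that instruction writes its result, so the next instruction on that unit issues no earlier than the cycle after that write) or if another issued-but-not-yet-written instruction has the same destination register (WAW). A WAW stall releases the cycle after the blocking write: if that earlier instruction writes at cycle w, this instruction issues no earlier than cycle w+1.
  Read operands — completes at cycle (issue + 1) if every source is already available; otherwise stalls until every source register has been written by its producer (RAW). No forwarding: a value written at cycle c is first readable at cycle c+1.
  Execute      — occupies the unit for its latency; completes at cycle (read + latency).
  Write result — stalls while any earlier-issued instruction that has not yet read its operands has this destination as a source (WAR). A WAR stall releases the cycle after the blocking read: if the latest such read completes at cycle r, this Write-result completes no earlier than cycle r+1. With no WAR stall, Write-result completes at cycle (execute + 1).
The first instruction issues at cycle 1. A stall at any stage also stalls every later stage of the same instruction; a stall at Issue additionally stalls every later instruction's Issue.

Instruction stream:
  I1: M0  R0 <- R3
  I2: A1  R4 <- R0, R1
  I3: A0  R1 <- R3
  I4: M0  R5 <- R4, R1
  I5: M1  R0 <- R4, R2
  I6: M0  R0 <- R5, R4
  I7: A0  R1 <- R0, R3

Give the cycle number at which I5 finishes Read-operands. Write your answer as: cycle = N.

cycle = 13

t=1  issue I1 (M0)
t=2  I1 read-ops | issue I2 (A1)
t=3  issue I3 (A0)
t=4  I3 read-ops
t=5  I3 finished on A0
t=7  I1 finished on M0
t=8  I1→R0
t=9  I2 read-ops | issue I4 (M0)
t=10  I3→R1 | issue I5 (M1)
t=11  I2 finished on A1
t=12  I2→R4
t=13  I4 read-ops | I5 read-ops
t=18  I4 finished on M0 | I5 finished on M1
t=19  I4→R5 | I5→R0
t=20  issue I6 (M0)
t=21  I6 read-ops | issue I7 (A0)
t=26  I6 finished on M0
t=27  I6→R0
t=28  I7 read-ops
t=29  I7 finished on A0
t=30  I7→R1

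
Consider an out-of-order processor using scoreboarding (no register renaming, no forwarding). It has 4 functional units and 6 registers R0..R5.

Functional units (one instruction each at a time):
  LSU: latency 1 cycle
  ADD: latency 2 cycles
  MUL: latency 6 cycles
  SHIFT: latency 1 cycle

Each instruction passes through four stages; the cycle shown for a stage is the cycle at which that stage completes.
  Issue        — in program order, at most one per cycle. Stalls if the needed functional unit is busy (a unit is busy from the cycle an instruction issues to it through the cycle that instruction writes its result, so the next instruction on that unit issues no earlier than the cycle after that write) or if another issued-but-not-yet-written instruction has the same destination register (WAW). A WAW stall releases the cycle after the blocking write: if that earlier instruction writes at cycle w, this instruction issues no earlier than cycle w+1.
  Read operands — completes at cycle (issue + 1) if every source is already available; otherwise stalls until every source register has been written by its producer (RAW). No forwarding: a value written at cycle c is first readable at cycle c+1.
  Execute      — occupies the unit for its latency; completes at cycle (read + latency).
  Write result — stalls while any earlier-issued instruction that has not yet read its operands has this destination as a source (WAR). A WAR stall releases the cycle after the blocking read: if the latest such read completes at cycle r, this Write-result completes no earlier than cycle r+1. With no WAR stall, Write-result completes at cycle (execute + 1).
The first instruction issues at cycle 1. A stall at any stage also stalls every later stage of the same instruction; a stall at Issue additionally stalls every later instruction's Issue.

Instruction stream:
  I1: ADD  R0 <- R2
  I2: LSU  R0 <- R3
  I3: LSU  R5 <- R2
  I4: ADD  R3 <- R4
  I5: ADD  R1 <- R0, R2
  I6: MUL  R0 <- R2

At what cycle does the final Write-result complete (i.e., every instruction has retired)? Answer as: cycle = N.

[I1] 1/2/4/5
[I2] 6/7/8/9  (WAW R0: wait I1 write@5)
[I3] 10/11/12/13  (struct: LSU busy until I2 writes@9)
[I4] 11/12/14/15
[I5] 16/17/19/20  (struct: ADD busy until I4 writes@15)
[I6] 17/18/24/25

cycle = 25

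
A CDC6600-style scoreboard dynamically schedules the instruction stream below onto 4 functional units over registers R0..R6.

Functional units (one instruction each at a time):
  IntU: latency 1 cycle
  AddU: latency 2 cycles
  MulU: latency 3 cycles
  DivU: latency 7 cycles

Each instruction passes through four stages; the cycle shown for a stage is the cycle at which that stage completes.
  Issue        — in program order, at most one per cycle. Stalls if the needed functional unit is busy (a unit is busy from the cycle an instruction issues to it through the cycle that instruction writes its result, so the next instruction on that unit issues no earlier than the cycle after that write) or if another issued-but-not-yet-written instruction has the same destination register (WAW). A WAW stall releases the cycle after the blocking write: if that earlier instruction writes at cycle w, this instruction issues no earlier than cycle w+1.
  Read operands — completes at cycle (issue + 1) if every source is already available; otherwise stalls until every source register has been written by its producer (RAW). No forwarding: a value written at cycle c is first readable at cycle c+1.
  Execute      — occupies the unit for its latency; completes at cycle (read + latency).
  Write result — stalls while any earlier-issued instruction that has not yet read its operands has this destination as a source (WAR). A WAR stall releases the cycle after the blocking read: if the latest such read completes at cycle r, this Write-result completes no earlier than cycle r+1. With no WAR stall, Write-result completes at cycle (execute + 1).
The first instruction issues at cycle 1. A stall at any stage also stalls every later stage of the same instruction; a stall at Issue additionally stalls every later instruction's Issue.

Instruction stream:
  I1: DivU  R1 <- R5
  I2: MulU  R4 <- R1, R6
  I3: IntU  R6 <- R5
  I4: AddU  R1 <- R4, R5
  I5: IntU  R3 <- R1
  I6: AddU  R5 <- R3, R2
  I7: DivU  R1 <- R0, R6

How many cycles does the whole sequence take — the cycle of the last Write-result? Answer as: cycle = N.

I1 -> (1, 2, 9, 10)
I2 -> (2, 11, 14, 15)  // RAW R1: wait I1 write@10
I3 -> (3, 4, 5, 12)  // WAR R6: wait I2 read@11
I4 -> (11, 16, 18, 19)  // WAW R1: wait I1 write@10, RAW R4: wait I2 write@15
I5 -> (13, 20, 21, 22)  // struct: IntU busy until I3 writes@12, RAW R1: wait I4 write@19
I6 -> (20, 23, 25, 26)  // struct: AddU busy until I4 writes@19, RAW R3: wait I5 write@22
I7 -> (21, 22, 29, 30)

cycle = 30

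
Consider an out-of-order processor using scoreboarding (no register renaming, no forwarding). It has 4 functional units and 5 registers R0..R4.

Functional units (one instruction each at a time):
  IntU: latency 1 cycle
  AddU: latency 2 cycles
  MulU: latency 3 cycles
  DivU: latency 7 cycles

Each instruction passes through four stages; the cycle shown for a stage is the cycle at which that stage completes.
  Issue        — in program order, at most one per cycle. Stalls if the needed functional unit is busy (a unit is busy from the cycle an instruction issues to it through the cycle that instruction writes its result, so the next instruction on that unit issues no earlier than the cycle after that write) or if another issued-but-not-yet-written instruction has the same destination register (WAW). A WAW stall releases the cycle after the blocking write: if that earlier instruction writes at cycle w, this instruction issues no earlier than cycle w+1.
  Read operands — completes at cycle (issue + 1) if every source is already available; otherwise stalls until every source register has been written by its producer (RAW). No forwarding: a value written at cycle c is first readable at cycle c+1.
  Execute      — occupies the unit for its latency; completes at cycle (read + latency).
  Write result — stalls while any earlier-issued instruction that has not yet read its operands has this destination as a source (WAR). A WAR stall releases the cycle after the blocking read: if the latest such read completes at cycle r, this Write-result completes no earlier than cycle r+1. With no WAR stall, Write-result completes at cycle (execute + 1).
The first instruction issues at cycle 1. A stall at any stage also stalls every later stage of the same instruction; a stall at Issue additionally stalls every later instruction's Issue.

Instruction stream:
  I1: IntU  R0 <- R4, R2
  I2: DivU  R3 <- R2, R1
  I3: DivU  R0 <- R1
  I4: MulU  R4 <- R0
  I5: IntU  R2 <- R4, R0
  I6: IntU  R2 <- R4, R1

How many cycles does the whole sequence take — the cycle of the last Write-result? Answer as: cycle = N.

cycle = 33

  I1 | 1 | 2 | 3 | 4
  I2 | 2 | 3 | 10 | 11
  I3 | 12 | 13 | 20 | 21   struct: DivU busy until I2 writes@11
  I4 | 13 | 22 | 25 | 26   RAW R0: wait I3 write@21
  I5 | 14 | 27 | 28 | 29   RAW R4: wait I4 write@26
  I6 | 30 | 31 | 32 | 33   struct: IntU busy until I5 writes@29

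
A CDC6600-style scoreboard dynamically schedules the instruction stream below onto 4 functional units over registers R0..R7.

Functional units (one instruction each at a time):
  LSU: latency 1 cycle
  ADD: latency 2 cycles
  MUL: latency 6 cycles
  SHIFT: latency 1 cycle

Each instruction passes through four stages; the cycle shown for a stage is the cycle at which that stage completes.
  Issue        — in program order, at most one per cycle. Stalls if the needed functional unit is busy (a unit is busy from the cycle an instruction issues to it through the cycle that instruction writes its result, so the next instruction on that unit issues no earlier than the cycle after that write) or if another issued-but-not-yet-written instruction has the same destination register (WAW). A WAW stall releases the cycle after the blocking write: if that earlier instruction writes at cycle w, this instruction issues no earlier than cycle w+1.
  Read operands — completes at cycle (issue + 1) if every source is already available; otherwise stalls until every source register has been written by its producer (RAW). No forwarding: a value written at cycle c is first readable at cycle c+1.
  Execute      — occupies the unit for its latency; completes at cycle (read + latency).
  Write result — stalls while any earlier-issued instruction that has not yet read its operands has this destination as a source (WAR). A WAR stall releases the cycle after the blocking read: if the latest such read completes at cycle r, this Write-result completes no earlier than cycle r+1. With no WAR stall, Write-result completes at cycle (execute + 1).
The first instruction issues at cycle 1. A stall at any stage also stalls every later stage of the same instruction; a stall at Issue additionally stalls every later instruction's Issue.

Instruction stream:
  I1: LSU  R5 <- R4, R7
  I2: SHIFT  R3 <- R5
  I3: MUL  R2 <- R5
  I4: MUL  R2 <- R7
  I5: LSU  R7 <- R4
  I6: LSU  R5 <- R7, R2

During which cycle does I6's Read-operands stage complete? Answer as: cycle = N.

t=1  issue I1 (LSU)
t=2  I1 read-ops · issue I2 (SHIFT)
t=3  I1 finished on LSU · issue I3 (MUL)
t=4  I1→R5
t=5  I2 read-ops · I3 read-ops
t=6  I2 finished on SHIFT
t=7  I2→R3
t=11  I3 finished on MUL
t=12  I3→R2
t=13  issue I4 (MUL)
t=14  I4 read-ops · issue I5 (LSU)
t=15  I5 read-ops
t=16  I5 finished on LSU
t=17  I5→R7
t=18  issue I6 (LSU)
t=20  I4 finished on MUL
t=21  I4→R2
t=22  I6 read-ops
t=23  I6 finished on LSU
t=24  I6→R5

cycle = 22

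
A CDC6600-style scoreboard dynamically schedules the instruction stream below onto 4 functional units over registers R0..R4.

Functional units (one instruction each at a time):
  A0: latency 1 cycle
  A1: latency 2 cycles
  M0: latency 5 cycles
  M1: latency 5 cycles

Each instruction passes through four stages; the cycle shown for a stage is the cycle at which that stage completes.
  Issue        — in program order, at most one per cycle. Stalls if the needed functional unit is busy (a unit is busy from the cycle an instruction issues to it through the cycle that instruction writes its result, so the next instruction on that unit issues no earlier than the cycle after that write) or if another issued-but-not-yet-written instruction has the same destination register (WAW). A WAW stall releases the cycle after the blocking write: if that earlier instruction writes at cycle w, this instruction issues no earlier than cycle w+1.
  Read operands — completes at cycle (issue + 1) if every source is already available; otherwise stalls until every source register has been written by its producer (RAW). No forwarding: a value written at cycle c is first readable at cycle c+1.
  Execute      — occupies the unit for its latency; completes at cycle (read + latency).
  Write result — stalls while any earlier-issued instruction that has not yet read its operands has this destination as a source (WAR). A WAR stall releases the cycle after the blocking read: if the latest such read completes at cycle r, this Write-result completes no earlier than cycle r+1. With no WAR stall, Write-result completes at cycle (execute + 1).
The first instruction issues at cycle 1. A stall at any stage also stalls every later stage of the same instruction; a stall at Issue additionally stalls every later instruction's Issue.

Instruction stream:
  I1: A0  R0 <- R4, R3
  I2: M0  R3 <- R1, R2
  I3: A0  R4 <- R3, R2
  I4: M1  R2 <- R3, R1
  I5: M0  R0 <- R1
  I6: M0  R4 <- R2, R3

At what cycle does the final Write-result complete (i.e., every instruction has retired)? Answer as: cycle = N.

cycle = 25

c1: I1 issues→A0
c2: I1 reads | I2 issues→M0
c3: I1 exec-done | I2 reads
c4: I1 writes R0
c5: I3 issues→A0
c6: I4 issues→M1
c8: I2 exec-done
c9: I2 writes R3
c10: I3 reads | I4 reads | I5 issues→M0
c11: I3 exec-done | I5 reads
c12: I3 writes R4
c15: I4 exec-done
c16: I4 writes R2 | I5 exec-done
c17: I5 writes R0
c18: I6 issues→M0
c19: I6 reads
c24: I6 exec-done
c25: I6 writes R4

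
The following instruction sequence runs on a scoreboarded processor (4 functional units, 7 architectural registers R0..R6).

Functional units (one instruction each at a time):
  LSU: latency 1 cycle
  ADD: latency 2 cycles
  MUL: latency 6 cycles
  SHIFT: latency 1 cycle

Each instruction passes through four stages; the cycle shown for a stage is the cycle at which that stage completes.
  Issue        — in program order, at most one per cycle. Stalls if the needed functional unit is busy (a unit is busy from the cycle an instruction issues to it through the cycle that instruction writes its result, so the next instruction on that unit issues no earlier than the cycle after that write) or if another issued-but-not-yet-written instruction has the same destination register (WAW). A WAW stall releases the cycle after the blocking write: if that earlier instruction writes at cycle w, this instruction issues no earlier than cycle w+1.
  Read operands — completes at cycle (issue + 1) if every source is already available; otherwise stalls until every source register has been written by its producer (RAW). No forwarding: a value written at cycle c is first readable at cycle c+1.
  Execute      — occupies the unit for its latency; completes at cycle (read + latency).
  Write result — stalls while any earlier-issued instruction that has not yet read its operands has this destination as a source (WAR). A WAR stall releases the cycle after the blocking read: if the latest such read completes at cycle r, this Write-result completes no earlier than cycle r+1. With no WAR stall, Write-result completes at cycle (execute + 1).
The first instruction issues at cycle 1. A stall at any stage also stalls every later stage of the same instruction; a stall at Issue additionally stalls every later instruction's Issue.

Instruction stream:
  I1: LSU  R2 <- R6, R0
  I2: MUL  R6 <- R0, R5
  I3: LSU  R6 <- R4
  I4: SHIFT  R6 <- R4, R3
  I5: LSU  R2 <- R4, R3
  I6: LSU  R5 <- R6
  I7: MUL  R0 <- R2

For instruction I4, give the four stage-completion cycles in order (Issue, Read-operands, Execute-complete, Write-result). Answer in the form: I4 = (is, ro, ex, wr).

I4 = (15, 16, 17, 18)

  I1 | 1 | 2 | 3 | 4
  I2 | 2 | 3 | 9 | 10
  I3 | 11 | 12 | 13 | 14   WAW R6: wait I2 write@10
  I4 | 15 | 16 | 17 | 18   WAW R6: wait I3 write@14
  I5 | 16 | 17 | 18 | 19
  I6 | 20 | 21 | 22 | 23   struct: LSU busy until I5 writes@19
  I7 | 21 | 22 | 28 | 29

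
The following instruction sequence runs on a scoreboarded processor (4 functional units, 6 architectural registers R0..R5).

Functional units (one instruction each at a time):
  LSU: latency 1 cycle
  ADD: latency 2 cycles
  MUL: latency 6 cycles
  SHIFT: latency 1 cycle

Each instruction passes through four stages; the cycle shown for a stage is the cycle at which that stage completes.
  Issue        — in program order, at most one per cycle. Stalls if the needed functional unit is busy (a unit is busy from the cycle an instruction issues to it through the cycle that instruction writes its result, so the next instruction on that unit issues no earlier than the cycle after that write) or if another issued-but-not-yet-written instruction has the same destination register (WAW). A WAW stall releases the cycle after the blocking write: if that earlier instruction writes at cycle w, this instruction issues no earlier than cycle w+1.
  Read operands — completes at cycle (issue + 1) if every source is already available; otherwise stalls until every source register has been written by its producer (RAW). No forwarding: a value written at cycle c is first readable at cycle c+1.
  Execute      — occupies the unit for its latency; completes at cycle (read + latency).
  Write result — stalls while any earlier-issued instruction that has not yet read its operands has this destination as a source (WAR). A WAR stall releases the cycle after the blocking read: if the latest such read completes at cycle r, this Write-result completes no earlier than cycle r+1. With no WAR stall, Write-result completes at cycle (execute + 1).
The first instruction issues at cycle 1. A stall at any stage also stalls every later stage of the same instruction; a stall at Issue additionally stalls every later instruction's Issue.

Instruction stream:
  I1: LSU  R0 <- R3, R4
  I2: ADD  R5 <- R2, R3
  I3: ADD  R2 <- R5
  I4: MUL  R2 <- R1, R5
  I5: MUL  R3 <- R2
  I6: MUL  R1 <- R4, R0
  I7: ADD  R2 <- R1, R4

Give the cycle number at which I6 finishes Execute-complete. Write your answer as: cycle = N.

[I1] 1/2/3/4
[I2] 2/3/5/6
[I3] 7/8/10/11  (struct: ADD busy until I2 writes@6)
[I4] 12/13/19/20  (WAW R2: wait I3 write@11)
[I5] 21/22/28/29  (struct: MUL busy until I4 writes@20)
[I6] 30/31/37/38  (struct: MUL busy until I5 writes@29)
[I7] 31/39/41/42  (RAW R1: wait I6 write@38)

cycle = 37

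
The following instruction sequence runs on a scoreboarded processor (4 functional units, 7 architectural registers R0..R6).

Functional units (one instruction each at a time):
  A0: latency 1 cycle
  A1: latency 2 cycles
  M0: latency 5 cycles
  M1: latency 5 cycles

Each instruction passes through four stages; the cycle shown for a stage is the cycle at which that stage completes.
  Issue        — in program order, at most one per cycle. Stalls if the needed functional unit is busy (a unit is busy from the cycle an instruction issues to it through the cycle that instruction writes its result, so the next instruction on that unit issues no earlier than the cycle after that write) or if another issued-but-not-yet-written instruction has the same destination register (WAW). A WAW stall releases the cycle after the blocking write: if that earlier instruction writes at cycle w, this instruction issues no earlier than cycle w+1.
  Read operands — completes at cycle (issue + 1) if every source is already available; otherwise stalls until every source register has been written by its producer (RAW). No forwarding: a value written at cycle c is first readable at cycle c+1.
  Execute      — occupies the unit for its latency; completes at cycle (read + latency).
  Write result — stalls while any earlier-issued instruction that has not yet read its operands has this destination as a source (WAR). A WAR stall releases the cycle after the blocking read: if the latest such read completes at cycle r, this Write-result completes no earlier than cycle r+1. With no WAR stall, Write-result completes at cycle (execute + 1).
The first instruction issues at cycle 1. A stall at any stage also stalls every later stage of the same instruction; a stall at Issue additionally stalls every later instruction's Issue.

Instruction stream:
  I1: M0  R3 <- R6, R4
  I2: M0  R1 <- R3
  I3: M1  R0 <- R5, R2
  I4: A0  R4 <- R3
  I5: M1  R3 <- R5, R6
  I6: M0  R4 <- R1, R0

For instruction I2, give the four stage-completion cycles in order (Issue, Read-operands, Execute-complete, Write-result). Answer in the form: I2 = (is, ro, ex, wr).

I1: IS=1 RO=2 EX=7 WR=8
I2: IS=9 RO=10 EX=15 WR=16  [struct: M0 busy until I1 writes@8]
I3: IS=10 RO=11 EX=16 WR=17
I4: IS=11 RO=12 EX=13 WR=14
I5: IS=18 RO=19 EX=24 WR=25  [struct: M1 busy until I3 writes@17]
I6: IS=19 RO=20 EX=25 WR=26

I2 = (9, 10, 15, 16)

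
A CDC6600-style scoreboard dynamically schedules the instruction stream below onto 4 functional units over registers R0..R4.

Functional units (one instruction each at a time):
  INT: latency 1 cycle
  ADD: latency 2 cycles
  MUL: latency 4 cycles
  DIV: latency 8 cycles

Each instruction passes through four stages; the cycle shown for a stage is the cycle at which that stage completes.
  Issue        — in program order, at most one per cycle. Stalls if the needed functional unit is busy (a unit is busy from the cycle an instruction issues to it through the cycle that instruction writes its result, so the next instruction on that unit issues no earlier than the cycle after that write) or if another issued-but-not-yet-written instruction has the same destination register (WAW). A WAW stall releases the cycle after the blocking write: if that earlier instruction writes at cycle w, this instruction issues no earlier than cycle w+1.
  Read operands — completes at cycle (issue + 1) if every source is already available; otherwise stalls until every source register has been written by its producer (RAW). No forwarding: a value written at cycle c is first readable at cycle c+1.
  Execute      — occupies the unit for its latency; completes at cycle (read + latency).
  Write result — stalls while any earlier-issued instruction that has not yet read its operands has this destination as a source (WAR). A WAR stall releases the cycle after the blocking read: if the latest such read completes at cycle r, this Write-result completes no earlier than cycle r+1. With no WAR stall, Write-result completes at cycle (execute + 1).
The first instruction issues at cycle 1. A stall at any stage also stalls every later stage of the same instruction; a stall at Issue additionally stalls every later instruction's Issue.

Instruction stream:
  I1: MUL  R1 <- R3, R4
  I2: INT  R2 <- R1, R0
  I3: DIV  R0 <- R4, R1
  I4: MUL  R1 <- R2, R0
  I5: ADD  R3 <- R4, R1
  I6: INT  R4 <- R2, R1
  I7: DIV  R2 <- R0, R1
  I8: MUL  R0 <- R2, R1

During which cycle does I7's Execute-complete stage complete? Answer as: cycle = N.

[I1] 1/2/6/7
[I2] 2/8/9/10  (RAW R1: wait I1 write@7)
[I3] 3/8/16/17  (RAW R1: wait I1 write@7)
[I4] 8/18/22/23  (struct: MUL busy until I1 writes@7; RAW R0: wait I3 write@17)
[I5] 9/24/26/27  (RAW R1: wait I4 write@23)
[I6] 11/24/25/26  (struct: INT busy until I2 writes@10; RAW R1: wait I4 write@23)
[I7] 18/24/32/33  (struct: DIV busy until I3 writes@17; RAW R1: wait I4 write@23)
[I8] 24/34/38/39  (struct: MUL busy until I4 writes@23; RAW R2: wait I7 write@33)

cycle = 32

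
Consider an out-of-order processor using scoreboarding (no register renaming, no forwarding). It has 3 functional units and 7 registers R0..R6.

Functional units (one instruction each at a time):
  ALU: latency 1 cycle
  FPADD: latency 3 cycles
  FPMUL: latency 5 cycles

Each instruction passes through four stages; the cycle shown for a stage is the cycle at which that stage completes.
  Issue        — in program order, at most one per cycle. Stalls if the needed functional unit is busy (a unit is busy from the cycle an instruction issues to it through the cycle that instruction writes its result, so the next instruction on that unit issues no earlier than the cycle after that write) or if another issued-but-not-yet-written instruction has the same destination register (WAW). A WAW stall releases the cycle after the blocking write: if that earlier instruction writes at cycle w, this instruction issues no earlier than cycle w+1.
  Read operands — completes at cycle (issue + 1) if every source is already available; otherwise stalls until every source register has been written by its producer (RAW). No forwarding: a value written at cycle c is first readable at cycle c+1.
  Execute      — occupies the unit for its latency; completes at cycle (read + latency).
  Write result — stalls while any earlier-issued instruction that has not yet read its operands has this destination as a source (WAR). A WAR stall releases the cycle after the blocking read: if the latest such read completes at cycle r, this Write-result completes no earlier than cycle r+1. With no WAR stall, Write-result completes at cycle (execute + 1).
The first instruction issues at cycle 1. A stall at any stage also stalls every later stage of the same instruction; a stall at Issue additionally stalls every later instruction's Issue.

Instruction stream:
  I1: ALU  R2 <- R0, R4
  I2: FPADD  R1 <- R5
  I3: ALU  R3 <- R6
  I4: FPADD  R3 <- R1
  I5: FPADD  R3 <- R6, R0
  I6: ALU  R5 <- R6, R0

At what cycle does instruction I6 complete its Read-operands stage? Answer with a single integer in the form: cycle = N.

1) issue 1, read 2, done 3, write 4
2) issue 2, read 3, done 6, write 7
3) issue 5, read 6, done 7, write 8  <struct: ALU busy until I1 writes@4>
4) issue 9, read 10, done 13, write 14  <WAW R3: wait I3 write@8>
5) issue 15, read 16, done 19, write 20  <struct: FPADD busy until I4 writes@14>
6) issue 16, read 17, done 18, write 19

cycle = 17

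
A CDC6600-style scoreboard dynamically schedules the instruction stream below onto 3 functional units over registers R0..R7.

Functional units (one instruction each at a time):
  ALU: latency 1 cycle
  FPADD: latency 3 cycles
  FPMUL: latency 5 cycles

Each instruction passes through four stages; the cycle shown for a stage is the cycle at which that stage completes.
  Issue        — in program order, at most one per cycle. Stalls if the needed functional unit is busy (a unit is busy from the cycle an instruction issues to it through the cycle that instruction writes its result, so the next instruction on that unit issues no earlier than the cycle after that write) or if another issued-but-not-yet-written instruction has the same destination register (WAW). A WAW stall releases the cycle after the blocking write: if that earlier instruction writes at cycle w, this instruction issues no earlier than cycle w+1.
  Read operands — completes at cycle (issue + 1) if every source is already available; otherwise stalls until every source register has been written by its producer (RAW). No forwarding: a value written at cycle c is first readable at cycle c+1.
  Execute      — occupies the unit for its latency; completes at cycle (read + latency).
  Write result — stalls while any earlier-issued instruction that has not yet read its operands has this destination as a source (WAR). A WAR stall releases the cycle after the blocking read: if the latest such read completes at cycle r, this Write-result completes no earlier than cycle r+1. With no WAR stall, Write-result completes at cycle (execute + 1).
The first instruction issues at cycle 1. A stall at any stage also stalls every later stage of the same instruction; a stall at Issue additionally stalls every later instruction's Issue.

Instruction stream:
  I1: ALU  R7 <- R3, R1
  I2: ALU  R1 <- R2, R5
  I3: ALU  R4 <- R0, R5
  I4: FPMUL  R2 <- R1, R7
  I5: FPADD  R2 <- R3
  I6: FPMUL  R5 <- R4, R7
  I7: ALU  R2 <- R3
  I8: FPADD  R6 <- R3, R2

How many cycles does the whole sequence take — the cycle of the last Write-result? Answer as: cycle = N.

cycle = 32

[1] issue I1 (ALU)
[2] I1 read-ops
[3] I1 finished on ALU
[4] I1→R7
[5] issue I2 (ALU)
[6] I2 read-ops
[7] I2 finished on ALU
[8] I2→R1
[9] issue I3 (ALU)
[10] I3 read-ops; issue I4 (FPMUL)
[11] I3 finished on ALU; I4 read-ops
[12] I3→R4
[16] I4 finished on FPMUL
[17] I4→R2
[18] issue I5 (FPADD)
[19] I5 read-ops; issue I6 (FPMUL)
[20] I6 read-ops
[22] I5 finished on FPADD
[23] I5→R2
[24] issue I7 (ALU)
[25] I6 finished on FPMUL; I7 read-ops; issue I8 (FPADD)
[26] I6→R5; I7 finished on ALU
[27] I7→R2
[28] I8 read-ops
[31] I8 finished on FPADD
[32] I8→R6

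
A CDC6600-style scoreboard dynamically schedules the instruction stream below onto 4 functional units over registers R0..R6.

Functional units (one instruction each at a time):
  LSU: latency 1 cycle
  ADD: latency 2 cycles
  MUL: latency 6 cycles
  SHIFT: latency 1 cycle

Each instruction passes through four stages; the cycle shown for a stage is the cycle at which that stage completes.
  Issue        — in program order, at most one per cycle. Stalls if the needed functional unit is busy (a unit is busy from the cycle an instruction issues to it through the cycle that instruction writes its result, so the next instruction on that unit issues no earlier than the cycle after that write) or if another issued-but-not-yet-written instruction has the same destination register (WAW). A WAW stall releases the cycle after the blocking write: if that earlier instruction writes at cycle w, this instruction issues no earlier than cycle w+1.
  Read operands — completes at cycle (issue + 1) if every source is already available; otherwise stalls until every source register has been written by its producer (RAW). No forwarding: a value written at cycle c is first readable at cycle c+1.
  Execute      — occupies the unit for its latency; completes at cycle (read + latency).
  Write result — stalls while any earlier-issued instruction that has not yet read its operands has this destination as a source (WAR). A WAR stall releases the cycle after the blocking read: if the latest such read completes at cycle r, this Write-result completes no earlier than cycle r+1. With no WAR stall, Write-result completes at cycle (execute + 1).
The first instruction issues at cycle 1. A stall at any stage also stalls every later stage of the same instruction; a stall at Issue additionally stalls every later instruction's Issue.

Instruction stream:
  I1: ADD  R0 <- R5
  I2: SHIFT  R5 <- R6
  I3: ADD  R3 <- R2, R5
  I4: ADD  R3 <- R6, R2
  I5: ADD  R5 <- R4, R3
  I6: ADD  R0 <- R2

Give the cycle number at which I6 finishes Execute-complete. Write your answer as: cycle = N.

cycle = 24

[I1] 1/2/4/5
[I2] 2/3/4/5
[I3] 6/7/9/10  (struct: ADD busy until I1 writes@5)
[I4] 11/12/14/15  (struct: ADD busy until I3 writes@10)
[I5] 16/17/19/20  (struct: ADD busy until I4 writes@15)
[I6] 21/22/24/25  (struct: ADD busy until I5 writes@20)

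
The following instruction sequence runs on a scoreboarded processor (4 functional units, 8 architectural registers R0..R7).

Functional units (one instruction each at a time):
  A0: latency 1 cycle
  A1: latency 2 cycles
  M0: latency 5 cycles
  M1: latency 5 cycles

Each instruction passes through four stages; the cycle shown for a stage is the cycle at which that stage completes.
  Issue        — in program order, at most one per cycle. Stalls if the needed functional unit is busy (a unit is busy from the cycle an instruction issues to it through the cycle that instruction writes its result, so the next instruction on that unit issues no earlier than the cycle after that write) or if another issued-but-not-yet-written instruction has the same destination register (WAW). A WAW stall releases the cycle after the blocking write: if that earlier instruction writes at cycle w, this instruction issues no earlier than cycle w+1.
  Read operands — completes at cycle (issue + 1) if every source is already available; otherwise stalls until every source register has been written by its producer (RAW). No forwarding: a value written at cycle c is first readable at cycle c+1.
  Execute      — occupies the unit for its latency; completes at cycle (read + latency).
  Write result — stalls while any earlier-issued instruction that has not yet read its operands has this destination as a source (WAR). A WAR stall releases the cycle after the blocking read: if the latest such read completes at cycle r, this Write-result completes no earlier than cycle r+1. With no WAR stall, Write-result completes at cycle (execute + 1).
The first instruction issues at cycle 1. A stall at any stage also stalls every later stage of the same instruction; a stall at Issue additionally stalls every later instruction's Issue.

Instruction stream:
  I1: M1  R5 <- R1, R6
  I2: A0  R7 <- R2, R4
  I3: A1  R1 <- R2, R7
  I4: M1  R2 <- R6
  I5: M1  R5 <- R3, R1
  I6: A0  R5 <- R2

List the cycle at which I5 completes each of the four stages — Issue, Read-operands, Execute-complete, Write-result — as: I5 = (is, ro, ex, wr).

[I1] 1/2/7/8
[I2] 2/3/4/5
[I3] 3/6/8/9  (RAW R7: wait I2 write@5)
[I4] 9/10/15/16  (struct: M1 busy until I1 writes@8)
[I5] 17/18/23/24  (struct: M1 busy until I4 writes@16)
[I6] 25/26/27/28  (WAW R5: wait I5 write@24)

I5 = (17, 18, 23, 24)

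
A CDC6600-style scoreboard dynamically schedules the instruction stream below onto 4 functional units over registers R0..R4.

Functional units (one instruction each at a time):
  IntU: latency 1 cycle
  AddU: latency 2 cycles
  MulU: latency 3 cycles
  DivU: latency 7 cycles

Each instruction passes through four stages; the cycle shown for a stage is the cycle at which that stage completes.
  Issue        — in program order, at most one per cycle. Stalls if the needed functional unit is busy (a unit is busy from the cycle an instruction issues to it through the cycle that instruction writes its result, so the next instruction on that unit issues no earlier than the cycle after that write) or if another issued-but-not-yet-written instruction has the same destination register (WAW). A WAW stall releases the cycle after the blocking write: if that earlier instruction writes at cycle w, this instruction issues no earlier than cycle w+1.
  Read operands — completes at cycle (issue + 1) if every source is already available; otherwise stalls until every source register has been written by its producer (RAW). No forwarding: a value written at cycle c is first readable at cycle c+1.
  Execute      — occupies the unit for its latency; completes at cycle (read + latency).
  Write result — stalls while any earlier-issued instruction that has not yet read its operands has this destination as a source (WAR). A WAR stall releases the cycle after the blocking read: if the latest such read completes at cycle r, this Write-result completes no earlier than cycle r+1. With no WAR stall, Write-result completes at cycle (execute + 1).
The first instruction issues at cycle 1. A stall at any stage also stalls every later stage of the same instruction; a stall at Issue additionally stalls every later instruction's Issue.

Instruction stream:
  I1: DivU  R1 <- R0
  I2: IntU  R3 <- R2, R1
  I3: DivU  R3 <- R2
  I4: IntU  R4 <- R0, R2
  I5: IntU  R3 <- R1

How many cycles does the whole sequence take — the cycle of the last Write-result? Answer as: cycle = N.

t=1  I1 dispatched to DivU
t=2  I1 operands ready | I2 dispatched to IntU
t=9  I1 complete
t=10  R1←I1
t=11  I2 operands ready
t=12  I2 complete
t=13  R3←I2
t=14  I3 dispatched to DivU
t=15  I3 operands ready | I4 dispatched to IntU
t=16  I4 operands ready
t=17  I4 complete
t=18  R4←I4
t=22  I3 complete
t=23  R3←I3
t=24  I5 dispatched to IntU
t=25  I5 operands ready
t=26  I5 complete
t=27  R3←I5

cycle = 27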